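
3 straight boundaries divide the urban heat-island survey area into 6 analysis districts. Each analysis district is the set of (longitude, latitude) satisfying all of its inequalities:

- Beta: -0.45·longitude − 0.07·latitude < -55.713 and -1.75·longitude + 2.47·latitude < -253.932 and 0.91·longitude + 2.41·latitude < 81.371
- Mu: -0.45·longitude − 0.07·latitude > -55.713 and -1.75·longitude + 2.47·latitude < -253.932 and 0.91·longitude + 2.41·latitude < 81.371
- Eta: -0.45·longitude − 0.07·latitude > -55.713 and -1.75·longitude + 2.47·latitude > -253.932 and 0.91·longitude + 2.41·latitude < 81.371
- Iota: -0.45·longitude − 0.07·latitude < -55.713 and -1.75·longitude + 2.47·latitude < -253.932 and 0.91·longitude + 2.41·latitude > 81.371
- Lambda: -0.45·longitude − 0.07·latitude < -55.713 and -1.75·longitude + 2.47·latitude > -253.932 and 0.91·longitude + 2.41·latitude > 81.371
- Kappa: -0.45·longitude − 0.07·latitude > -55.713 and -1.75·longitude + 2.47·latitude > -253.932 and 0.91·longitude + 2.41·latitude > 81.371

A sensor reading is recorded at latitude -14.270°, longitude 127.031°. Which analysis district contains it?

-0.45·127.031 − 0.07·-14.270 = -56.165, which is < -55.713
-1.75·127.031 + 2.47·-14.270 = -257.551, which is < -253.932
0.91·127.031 + 2.41·-14.270 = 81.208, which is < 81.371
This sign pattern matches Beta.

Beta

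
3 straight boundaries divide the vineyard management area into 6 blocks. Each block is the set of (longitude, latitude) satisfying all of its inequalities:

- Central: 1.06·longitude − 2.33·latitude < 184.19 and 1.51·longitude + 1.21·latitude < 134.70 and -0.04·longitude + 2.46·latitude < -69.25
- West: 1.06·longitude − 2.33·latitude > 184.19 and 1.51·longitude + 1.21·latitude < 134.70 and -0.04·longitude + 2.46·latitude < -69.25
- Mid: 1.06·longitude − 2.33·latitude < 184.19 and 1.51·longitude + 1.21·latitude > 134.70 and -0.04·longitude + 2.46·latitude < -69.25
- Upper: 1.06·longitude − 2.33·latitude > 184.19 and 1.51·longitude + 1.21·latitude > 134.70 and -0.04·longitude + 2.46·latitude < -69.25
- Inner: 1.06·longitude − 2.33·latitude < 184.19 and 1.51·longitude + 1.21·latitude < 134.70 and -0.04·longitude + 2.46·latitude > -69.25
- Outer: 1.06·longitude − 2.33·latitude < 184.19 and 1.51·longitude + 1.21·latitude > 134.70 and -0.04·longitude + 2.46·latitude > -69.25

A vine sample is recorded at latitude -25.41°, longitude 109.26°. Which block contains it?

Inner

1.06·109.26 − 2.33·-25.41 = 175.021, which is < 184.19
1.51·109.26 + 1.21·-25.41 = 134.237, which is < 134.70
-0.04·109.26 + 2.46·-25.41 = -66.879, which is > -69.25
This sign pattern matches Inner.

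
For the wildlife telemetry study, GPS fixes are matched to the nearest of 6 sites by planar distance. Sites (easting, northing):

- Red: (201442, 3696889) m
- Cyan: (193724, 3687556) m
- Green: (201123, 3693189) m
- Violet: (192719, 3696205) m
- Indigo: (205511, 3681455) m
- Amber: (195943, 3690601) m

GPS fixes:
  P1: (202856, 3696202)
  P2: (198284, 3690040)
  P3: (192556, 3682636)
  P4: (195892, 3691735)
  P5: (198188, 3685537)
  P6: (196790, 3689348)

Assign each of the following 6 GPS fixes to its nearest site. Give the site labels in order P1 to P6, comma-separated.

P1 → Red (d²=2471365.00)
P2 → Amber (d²=5795002.00)
P3 → Cyan (d²=25570624.00)
P4 → Amber (d²=1288557.00)
P5 → Cyan (d²=24003657.00)
P6 → Amber (d²=2287418.00)

Red, Amber, Cyan, Amber, Cyan, Amber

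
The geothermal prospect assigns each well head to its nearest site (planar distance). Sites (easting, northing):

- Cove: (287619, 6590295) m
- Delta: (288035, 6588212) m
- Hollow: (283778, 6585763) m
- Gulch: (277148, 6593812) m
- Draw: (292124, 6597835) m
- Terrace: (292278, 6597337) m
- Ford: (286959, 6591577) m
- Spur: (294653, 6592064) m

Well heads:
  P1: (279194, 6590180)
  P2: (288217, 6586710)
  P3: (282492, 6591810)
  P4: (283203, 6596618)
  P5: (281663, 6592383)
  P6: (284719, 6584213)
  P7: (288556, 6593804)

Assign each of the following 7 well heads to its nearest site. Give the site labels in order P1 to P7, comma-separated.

Gulch, Delta, Ford, Ford, Gulch, Hollow, Ford

P1 → Gulch (d²=17377540.00)
P2 → Delta (d²=2289128.00)
P3 → Ford (d²=20008378.00)
P4 → Ford (d²=39519217.00)
P5 → Gulch (d²=22427266.00)
P6 → Hollow (d²=3287981.00)
P7 → Ford (d²=7509938.00)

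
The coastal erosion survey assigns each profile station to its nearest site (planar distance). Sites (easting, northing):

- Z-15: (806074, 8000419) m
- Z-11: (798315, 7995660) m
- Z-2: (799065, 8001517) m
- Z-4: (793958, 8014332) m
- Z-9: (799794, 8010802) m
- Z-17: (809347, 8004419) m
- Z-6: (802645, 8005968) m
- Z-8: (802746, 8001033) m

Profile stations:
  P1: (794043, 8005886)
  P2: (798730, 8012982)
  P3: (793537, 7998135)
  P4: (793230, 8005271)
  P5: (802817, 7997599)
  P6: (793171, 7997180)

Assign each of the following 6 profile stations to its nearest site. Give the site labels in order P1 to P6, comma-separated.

Z-2, Z-9, Z-11, Z-2, Z-8, Z-11

P1 → Z-2 (d²=44308645.00)
P2 → Z-9 (d²=5884496.00)
P3 → Z-11 (d²=28954909.00)
P4 → Z-2 (d²=48139741.00)
P5 → Z-8 (d²=11797397.00)
P6 → Z-11 (d²=28771136.00)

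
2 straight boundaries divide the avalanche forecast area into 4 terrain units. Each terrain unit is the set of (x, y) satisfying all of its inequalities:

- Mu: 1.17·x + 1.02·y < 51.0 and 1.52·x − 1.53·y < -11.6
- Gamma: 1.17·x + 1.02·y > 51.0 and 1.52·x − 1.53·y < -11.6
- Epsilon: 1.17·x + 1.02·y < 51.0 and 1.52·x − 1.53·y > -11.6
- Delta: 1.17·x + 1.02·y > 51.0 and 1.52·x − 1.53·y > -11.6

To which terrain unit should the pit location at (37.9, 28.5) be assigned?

1.17·37.9 + 1.02·28.5 = 73.413, which is > 51.0
1.52·37.9 − 1.53·28.5 = 14.003, which is > -11.6
This sign pattern matches Delta.

Delta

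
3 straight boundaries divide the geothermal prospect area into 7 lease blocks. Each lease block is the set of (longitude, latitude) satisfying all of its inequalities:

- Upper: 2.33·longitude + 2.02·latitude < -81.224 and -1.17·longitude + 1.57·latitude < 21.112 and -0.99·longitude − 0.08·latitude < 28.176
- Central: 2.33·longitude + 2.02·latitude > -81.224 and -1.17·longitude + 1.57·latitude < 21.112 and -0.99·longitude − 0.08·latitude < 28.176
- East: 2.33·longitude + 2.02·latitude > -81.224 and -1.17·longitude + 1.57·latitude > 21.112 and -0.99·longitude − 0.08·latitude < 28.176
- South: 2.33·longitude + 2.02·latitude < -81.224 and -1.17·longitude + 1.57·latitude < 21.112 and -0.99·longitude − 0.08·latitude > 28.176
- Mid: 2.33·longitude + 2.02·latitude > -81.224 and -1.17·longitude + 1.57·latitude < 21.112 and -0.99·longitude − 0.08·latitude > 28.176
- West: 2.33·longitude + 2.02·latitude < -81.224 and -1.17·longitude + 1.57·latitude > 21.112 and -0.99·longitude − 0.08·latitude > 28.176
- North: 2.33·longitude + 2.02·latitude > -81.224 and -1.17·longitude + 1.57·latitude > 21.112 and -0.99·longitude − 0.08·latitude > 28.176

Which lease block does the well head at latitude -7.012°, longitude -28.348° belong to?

North

2.33·-28.348 + 2.02·-7.012 = -80.215, which is > -81.224
-1.17·-28.348 + 1.57·-7.012 = 22.158, which is > 21.112
-0.99·-28.348 − 0.08·-7.012 = 28.625, which is > 28.176
This sign pattern matches North.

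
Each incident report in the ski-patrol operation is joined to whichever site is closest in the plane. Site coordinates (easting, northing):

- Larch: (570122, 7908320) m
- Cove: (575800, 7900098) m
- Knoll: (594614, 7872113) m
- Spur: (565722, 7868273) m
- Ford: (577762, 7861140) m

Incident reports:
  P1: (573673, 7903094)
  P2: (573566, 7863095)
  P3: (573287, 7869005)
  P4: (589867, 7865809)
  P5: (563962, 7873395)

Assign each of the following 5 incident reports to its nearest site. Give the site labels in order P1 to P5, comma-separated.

Cove, Ford, Spur, Knoll, Spur

P1 → Cove (d²=13500145.00)
P2 → Ford (d²=21428441.00)
P3 → Spur (d²=57765049.00)
P4 → Knoll (d²=62274425.00)
P5 → Spur (d²=29332484.00)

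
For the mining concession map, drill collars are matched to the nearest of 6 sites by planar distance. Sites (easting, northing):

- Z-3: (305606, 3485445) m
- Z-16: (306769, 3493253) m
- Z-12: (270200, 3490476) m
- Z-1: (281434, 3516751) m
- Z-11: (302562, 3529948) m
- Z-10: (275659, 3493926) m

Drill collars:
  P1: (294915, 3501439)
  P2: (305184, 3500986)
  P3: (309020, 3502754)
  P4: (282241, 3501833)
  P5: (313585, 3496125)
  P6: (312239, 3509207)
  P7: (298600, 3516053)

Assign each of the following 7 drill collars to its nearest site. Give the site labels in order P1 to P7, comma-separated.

Z-16, Z-16, Z-16, Z-10, Z-16, Z-16, Z-11

P1 → Z-16 (d²=207527912.00)
P2 → Z-16 (d²=62311514.00)
P3 → Z-16 (d²=95336002.00)
P4 → Z-10 (d²=105843373.00)
P5 → Z-16 (d²=54706240.00)
P6 → Z-16 (d²=284451016.00)
P7 → Z-11 (d²=208768469.00)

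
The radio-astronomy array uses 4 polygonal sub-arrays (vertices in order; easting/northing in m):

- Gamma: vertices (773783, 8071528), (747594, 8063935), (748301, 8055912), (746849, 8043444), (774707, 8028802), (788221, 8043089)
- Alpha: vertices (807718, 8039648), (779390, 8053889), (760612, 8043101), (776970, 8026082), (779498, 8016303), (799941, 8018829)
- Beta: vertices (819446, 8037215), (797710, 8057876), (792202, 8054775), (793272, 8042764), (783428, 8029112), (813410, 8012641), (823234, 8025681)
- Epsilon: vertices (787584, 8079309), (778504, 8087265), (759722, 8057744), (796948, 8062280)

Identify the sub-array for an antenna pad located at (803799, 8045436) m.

Beta

Cast a ray rightward from (803799, 8045436). For each polygon, the edges (by vertex number in listed order) whose endpoints lie on opposite sides of northing = 8045436, where each meets that height, and whether that is right or left of the point:
Gamma: 3–4 at easting≈747081.0 (left), 6–1 at easting≈787029.5 (left) → 0 crossings.
Alpha: 1–2 at easting≈796204.6 (left), 2–3 at easting≈764676.4 (left) → 0 crossings.
Beta: 1–2 at easting≈810797.3 (right), 3–4 at easting≈793034.0 (left) → 1 crossing.
Epsilon: no edge straddles that height → 0 crossings.
Only Beta has an odd count, so the point is inside Beta.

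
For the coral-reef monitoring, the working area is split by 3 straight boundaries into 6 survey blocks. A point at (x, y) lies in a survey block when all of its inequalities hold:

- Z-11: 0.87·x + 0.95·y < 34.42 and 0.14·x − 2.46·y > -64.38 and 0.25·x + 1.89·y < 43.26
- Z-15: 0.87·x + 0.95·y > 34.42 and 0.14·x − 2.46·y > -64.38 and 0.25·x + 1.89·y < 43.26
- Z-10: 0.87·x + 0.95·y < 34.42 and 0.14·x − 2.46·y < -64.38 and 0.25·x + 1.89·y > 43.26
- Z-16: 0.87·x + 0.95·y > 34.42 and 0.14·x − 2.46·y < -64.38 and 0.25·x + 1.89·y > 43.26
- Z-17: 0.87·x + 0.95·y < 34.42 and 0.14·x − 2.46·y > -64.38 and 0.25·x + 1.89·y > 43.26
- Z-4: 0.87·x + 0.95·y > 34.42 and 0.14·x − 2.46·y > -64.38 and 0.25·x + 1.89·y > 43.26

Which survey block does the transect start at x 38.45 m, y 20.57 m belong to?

0.87·38.45 + 0.95·20.57 = 52.993, which is > 34.42
0.14·38.45 − 2.46·20.57 = -45.219, which is > -64.38
0.25·38.45 + 1.89·20.57 = 48.490, which is > 43.26
This sign pattern matches Z-4.

Z-4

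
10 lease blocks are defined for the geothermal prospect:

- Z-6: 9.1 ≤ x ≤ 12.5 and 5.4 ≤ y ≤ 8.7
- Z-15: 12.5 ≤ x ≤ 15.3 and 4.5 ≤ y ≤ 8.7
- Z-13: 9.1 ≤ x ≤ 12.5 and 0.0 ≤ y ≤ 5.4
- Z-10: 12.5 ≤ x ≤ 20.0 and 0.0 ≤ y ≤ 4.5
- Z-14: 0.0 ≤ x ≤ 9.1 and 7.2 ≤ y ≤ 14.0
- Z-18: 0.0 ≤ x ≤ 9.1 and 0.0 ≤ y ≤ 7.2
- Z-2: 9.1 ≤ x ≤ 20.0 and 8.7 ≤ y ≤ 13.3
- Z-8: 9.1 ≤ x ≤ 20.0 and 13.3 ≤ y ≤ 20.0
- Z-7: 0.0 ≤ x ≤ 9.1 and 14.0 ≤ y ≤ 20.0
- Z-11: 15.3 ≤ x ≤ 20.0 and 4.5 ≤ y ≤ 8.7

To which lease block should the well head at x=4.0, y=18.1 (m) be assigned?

The point has x = 4.0 and y = 18.1.
Only Z-7 satisfies 0.0 ≤ x ≤ 9.1 and 14.0 ≤ y ≤ 20.0.

Z-7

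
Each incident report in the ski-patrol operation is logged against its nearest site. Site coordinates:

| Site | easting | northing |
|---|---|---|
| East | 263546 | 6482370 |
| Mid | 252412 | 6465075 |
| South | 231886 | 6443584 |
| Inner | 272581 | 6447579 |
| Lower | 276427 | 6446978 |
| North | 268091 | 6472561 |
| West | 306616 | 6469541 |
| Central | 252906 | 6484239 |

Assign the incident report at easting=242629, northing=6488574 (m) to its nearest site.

Squared distances to each site:
East: 476010505.000; Mid: 647910090.000; South: 2139512149.000; Inner: 2577712329.000; Lower: 2872532020.000; North: 904729613.000; West: 4456591258.000; Central: 124408954.000.
Minimum at Central.

Central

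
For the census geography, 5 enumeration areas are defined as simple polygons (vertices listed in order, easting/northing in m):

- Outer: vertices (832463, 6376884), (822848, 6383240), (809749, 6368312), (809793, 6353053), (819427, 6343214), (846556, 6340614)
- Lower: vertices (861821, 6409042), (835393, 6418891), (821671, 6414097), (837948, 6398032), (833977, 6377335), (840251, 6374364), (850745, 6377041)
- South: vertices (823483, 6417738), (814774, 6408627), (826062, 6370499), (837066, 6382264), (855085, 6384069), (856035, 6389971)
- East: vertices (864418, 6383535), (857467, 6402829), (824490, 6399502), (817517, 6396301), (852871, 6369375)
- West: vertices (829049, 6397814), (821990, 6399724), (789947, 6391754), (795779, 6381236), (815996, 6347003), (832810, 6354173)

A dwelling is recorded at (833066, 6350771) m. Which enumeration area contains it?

Outer

Cast a ray rightward from (833066, 6350771). For each polygon, the edges (by vertex number in listed order) whose endpoints lie on opposite sides of northing = 6350771, where each meets that height, and whether that is right or left of the point:
Outer: 4–5 at easting≈812027.5 (left), 6–1 at easting≈842609.4 (right) → 1 crossing.
Lower: no edge straddles that height → 0 crossings.
South: no edge straddles that height → 0 crossings.
East: no edge straddles that height → 0 crossings.
West: 4–5 at easting≈813770.7 (left), 5–6 at easting≈824832.1 (left) → 0 crossings.
Only Outer has an odd count, so the point is inside Outer.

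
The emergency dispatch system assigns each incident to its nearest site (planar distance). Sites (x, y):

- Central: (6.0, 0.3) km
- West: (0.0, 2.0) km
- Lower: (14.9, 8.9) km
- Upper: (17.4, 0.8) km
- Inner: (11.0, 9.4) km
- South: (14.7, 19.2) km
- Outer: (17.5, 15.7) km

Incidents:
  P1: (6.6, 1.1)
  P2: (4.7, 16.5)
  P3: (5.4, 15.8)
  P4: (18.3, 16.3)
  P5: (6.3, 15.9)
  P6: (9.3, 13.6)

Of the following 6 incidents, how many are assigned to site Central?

1

P1 → Central
P2 → Inner
P3 → Inner
P4 → Outer
P5 → Inner
P6 → Inner
1 of the 6 goes to Central.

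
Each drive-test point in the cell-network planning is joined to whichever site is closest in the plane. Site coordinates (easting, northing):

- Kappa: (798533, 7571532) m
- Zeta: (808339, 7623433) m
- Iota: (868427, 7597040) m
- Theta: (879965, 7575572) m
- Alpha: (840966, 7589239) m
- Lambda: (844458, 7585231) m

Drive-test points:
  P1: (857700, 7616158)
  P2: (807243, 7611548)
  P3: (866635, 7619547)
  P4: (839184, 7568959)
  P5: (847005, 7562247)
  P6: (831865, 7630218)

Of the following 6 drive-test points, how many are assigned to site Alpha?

0

P1 → Iota
P2 → Zeta
P3 → Iota
P4 → Lambda
P5 → Lambda
P6 → Zeta
0 of the 6 go to Alpha.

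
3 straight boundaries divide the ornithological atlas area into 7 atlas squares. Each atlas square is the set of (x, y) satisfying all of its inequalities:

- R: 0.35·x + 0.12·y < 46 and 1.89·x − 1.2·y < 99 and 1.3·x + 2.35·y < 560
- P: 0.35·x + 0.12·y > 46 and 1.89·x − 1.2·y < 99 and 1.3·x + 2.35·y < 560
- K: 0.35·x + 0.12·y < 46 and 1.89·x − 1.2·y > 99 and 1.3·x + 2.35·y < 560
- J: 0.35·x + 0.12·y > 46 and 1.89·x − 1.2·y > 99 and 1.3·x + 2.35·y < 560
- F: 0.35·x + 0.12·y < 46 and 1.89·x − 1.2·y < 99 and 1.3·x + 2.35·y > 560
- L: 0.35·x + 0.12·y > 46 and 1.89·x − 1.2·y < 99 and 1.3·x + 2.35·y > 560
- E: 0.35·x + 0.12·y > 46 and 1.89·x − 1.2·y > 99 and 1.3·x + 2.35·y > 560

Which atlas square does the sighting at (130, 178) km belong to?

L

0.35·130 + 0.12·178 = 66.860, which is > 46
1.89·130 − 1.2·178 = 32.100, which is < 99
1.3·130 + 2.35·178 = 587.300, which is > 560
This sign pattern matches L.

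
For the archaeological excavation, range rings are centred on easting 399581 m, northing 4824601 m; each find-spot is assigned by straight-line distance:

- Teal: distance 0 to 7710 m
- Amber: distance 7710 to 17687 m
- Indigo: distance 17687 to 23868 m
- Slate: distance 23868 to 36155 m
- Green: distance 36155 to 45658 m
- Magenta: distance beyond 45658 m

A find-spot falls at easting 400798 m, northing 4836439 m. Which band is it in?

Distance = √((400798−399581)² + (4836439−4824601)²) = √(1481089.000 + 140138244.000) = 11900.392 m.
7710 ≤ 11900.392 < 17687 → Amber.

Amber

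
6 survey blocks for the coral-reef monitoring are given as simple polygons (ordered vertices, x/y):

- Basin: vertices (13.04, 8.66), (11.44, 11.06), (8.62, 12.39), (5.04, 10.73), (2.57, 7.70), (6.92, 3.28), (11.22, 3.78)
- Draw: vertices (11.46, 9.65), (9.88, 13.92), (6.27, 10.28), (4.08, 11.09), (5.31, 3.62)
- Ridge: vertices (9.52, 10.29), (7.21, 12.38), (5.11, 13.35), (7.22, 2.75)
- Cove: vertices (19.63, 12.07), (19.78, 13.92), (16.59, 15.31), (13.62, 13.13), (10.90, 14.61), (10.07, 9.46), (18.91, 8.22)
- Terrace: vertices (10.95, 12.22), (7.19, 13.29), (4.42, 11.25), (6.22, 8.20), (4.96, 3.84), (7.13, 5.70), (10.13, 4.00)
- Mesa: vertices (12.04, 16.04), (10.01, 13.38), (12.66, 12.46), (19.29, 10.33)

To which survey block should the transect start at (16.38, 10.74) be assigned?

Cove

Cast a ray rightward from (16.38, 10.74). For each polygon, the edges (by vertex number in listed order) whose endpoints lie on opposite sides of y = 10.74, where each meets that height, and whether that is right or left of the point:
Basin: 1–2 at x≈11.653 (left), 3–4 at x≈5.062 (left) → 0 crossings.
Draw: 1–2 at x≈11.057 (left), 2–3 at x≈6.726 (left), 3–4 at x≈5.026 (left), 4–5 at x≈4.138 (left) → 0 crossings.
Ridge: 1–2 at x≈9.023 (left), 3–4 at x≈5.630 (left) → 0 crossings.
Cove: 5–6 at x≈10.276 (left), 7–1 at x≈19.381 (right) → 1 crossing.
Terrace: 3–4 at x≈4.721 (left), 7–1 at x≈10.802 (left) → 0 crossings.
Mesa: 3–4 at x≈18.014 (right), 4–1 at x≈18.769 (right) → 2 crossings.
Only Cove has an odd count, so the point is inside Cove.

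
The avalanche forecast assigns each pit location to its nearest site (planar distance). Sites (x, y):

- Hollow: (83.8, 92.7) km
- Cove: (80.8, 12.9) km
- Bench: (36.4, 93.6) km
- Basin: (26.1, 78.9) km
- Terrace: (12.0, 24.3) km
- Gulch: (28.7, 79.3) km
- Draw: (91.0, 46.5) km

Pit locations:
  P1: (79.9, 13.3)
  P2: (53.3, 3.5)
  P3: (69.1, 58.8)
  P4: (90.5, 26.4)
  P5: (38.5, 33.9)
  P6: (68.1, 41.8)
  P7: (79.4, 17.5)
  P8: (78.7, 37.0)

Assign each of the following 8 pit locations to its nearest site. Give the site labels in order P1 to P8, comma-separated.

Cove, Cove, Draw, Cove, Terrace, Draw, Cove, Draw

P1 → Cove (d²=0.97)
P2 → Cove (d²=844.61)
P3 → Draw (d²=630.90)
P4 → Cove (d²=276.34)
P5 → Terrace (d²=794.41)
P6 → Draw (d²=546.50)
P7 → Cove (d²=23.12)
P8 → Draw (d²=241.54)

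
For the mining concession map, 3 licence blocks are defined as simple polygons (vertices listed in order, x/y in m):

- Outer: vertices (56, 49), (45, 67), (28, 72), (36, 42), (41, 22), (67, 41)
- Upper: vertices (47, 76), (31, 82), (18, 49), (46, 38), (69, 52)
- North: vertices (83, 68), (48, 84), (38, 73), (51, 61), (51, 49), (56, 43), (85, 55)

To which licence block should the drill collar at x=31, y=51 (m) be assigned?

Cast a ray rightward from (31, 51). For each polygon, the edges (by vertex number in listed order) whose endpoints lie on opposite sides of y = 51, where each meets that height, and whether that is right or left of the point:
Outer: 1–2 at x≈54.8 (right), 3–4 at x≈33.6 (right) → 2 crossings.
Upper: 2–3 at x≈18.8 (left), 4–5 at x≈67.4 (right) → 1 crossing.
North: 4–5 at x≈51.0 (right), 6–7 at x≈75.3 (right) → 2 crossings.
Only Upper has an odd count, so the point is inside Upper.

Upper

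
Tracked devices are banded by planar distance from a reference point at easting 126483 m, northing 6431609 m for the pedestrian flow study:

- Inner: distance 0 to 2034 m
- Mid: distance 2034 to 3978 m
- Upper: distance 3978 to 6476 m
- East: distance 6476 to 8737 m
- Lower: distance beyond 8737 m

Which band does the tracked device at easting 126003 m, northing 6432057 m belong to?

Inner

Distance = √((126003−126483)² + (6432057−6431609)²) = √(230400.000 + 200704.000) = 656.585 m.
0 ≤ 656.585 < 2034 → Inner.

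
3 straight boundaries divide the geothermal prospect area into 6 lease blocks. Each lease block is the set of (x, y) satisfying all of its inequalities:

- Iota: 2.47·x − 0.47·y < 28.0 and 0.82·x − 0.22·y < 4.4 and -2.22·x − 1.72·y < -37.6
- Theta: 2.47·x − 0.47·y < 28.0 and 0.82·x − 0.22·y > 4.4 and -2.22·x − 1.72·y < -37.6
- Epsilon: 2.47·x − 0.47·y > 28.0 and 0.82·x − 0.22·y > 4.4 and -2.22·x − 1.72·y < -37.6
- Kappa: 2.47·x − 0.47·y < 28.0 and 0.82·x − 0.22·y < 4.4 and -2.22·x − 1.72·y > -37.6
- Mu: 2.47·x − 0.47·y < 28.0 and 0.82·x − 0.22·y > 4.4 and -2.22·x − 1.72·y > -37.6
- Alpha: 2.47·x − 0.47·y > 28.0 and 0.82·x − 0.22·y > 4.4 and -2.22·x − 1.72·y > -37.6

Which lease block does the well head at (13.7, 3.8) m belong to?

Alpha

2.47·13.7 − 0.47·3.8 = 32.053, which is > 28.0
0.82·13.7 − 0.22·3.8 = 10.398, which is > 4.4
-2.22·13.7 − 1.72·3.8 = -36.950, which is > -37.6
This sign pattern matches Alpha.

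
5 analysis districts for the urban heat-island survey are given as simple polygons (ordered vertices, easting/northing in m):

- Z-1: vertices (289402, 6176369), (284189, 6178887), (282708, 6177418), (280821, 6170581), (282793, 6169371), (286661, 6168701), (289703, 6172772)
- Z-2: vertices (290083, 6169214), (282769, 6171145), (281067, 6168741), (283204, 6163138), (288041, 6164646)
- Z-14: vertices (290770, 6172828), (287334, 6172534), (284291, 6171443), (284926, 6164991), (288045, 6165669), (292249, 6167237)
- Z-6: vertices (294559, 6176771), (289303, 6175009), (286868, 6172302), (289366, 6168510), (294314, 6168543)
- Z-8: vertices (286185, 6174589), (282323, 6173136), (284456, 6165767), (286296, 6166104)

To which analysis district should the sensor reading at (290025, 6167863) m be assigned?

Z-14

Cast a ray rightward from (290025, 6167863). For each polygon, the edges (by vertex number in listed order) whose endpoints lie on opposite sides of northing = 6167863, where each meets that height, and whether that is right or left of the point:
Z-1: no edge straddles that height → 0 crossings.
Z-2: 3–4 at easting≈281401.9 (left), 5–1 at easting≈289479.1 (left) → 0 crossings.
Z-14: 3–4 at easting≈284643.3 (left), 6–1 at easting≈292083.4 (right) → 1 crossing.
Z-6: no edge straddles that height → 0 crossings.
Z-8: 2–3 at easting≈283849.3 (left), 4–1 at easting≈286273.0 (left) → 0 crossings.
Only Z-14 has an odd count, so the point is inside Z-14.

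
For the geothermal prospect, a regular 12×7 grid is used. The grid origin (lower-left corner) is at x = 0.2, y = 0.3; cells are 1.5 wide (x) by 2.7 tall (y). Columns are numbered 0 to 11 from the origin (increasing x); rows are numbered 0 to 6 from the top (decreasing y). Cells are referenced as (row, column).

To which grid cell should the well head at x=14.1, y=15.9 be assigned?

(1, 9)

Column index: ⌊(14.1 − 0.2) / 1.5⌋ = ⌊9.267⌋ = 9
Row offset from origin: ⌊(15.9 − 0.3) / 2.7⌋ = ⌊5.778⌋ = 5 → row 1 (counted from top)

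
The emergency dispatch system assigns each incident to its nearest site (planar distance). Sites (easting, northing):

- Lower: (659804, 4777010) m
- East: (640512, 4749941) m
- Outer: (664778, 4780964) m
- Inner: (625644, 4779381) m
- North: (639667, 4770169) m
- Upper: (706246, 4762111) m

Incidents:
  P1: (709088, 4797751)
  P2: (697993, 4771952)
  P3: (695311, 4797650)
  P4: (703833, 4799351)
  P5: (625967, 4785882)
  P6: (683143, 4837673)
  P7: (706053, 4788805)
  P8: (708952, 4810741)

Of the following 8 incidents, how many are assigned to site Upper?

P1 → Upper
P2 → Upper
P3 → Outer
P4 → Upper
P5 → Inner
P6 → Outer
P7 → Upper
P8 → Upper
5 of the 8 go to Upper.

5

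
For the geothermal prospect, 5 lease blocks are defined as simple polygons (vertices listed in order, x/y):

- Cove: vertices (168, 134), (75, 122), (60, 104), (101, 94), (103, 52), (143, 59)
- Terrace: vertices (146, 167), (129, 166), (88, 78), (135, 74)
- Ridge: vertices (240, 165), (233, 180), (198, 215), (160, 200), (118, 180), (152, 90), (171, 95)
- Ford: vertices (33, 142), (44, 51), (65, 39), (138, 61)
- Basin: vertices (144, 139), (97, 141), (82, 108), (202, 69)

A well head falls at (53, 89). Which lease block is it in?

Ford

Cast a ray rightward from (53, 89). For each polygon, the edges (by vertex number in listed order) whose endpoints lie on opposite sides of y = 89, where each meets that height, and whether that is right or left of the point:
Cove: 4–5 at x≈101.2 (right), 6–1 at x≈153.0 (right) → 2 crossings.
Terrace: 2–3 at x≈93.1 (right), 4–1 at x≈136.8 (right) → 2 crossings.
Ridge: no edge straddles that height → 0 crossings.
Ford: 1–2 at x≈39.4 (left), 4–1 at x≈101.7 (right) → 1 crossing.
Basin: 3–4 at x≈140.5 (right), 4–1 at x≈185.4 (right) → 2 crossings.
Only Ford has an odd count, so the point is inside Ford.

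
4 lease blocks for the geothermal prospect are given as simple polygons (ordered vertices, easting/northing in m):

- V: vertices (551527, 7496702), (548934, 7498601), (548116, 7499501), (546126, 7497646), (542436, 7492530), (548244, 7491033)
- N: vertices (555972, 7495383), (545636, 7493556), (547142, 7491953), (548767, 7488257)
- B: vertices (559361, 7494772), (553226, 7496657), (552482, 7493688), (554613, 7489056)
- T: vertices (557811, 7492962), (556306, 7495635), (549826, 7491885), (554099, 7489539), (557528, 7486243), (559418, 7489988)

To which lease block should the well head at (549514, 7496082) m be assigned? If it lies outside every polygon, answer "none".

V

Cast a ray rightward from (549514, 7496082). For each polygon, the edges (by vertex number in listed order) whose endpoints lie on opposite sides of northing = 7496082, where each meets that height, and whether that is right or left of the point:
V: 4–5 at easting≈544997.9 (left), 6–1 at easting≈551167.9 (right) → 1 crossing.
N: no edge straddles that height → 0 crossings.
B: 1–2 at easting≈555097.4 (right), 2–3 at easting≈553081.9 (right) → 2 crossings.
T: no edge straddles that height → 0 crossings.
Only V has an odd count, so the point is inside V.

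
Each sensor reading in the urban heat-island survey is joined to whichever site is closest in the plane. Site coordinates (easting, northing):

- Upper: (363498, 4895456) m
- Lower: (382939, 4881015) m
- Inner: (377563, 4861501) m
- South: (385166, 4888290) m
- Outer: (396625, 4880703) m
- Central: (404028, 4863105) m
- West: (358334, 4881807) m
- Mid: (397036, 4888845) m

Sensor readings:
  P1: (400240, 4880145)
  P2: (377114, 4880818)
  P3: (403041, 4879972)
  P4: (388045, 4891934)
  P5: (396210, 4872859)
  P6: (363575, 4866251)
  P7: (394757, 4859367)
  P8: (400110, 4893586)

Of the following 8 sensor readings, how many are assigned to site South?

1

P1 → Outer
P2 → Lower
P3 → Outer
P4 → South
P5 → Outer
P6 → Inner
P7 → Central
P8 → Mid
1 of the 8 goes to South.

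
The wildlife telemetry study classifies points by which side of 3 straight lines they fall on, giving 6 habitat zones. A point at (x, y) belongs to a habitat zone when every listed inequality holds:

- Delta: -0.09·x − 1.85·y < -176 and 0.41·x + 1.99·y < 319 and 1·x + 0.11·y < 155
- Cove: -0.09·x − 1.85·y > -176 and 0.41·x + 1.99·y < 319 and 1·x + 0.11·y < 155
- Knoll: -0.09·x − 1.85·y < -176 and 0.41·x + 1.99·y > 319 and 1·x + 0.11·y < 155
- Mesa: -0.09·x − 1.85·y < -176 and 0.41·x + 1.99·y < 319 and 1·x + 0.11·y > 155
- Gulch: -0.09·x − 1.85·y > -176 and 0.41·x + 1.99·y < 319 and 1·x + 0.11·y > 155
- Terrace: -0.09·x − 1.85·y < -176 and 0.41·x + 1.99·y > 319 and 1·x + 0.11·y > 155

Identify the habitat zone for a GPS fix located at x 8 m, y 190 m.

-0.09·8 − 1.85·190 = -352.220, which is < -176
0.41·8 + 1.99·190 = 381.380, which is > 319
1·8 + 0.11·190 = 28.900, which is < 155
This sign pattern matches Knoll.

Knoll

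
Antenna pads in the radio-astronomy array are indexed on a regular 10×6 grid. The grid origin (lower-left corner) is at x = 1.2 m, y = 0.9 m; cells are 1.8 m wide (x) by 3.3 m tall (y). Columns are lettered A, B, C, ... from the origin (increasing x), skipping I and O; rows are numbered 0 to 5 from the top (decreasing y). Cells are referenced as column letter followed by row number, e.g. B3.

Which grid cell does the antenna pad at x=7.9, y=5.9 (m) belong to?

Column index: ⌊(7.9 − 1.2) / 1.8⌋ = ⌊3.722⌋ = 3 → column D
Row offset from origin: ⌊(5.9 − 0.9) / 3.3⌋ = ⌊1.515⌋ = 1 → row 4 (counted from top)

D4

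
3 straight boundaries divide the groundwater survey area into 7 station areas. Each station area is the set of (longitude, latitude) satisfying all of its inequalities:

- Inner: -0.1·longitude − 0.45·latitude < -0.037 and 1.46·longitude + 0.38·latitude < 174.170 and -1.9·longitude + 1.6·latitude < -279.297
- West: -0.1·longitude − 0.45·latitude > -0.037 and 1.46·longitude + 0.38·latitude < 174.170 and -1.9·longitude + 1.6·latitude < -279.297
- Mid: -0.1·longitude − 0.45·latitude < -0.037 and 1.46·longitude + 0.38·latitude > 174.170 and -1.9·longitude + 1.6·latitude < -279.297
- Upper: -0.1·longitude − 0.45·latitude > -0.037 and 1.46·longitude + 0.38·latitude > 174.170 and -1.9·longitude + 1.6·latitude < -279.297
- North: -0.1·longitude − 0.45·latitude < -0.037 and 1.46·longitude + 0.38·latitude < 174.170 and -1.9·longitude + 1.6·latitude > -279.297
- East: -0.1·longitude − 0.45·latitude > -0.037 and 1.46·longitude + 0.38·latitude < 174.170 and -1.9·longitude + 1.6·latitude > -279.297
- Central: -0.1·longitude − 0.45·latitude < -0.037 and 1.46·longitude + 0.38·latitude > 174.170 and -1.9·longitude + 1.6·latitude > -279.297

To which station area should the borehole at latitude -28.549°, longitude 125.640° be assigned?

West

-0.1·125.640 − 0.45·-28.549 = 0.283, which is > -0.037
1.46·125.640 + 0.38·-28.549 = 172.586, which is < 174.170
-1.9·125.640 + 1.6·-28.549 = -284.394, which is < -279.297
This sign pattern matches West.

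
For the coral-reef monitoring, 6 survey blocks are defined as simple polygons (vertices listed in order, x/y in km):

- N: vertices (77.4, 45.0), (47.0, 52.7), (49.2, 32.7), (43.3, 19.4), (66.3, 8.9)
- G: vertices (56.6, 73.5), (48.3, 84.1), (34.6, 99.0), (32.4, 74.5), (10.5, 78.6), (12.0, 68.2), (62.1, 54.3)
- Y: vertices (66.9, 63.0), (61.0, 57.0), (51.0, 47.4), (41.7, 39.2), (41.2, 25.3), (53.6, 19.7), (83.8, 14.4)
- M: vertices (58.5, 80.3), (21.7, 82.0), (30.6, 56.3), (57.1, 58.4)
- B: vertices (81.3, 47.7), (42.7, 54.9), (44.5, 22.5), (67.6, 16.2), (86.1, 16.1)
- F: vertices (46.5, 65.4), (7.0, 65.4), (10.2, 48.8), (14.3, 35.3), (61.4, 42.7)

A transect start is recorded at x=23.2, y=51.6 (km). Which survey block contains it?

F

Cast a ray rightward from (23.2, 51.6). For each polygon, the edges (by vertex number in listed order) whose endpoints lie on opposite sides of y = 51.6, where each meets that height, and whether that is right or left of the point:
N: 1–2 at x≈51.34 (right), 2–3 at x≈47.12 (right) → 2 crossings.
G: no edge straddles that height → 0 crossings.
Y: 2–3 at x≈55.38 (right), 7–1 at x≈70.86 (right) → 2 crossings.
M: no edge straddles that height → 0 crossings.
B: 1–2 at x≈60.39 (right), 2–3 at x≈42.88 (right) → 2 crossings.
F: 2–3 at x≈9.66 (left), 5–1 at x≈55.56 (right) → 1 crossing.
Only F has an odd count, so the point is inside F.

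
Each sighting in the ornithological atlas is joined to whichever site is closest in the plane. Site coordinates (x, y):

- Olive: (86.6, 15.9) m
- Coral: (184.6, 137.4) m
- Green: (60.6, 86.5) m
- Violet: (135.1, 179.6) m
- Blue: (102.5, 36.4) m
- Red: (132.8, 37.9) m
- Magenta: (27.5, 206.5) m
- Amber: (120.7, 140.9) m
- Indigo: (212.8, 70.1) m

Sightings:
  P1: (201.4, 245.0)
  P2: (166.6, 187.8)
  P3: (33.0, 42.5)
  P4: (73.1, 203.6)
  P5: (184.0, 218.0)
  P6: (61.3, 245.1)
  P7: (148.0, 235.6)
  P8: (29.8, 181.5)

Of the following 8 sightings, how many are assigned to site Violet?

P1 → Violet
P2 → Violet
P3 → Green
P4 → Magenta
P5 → Violet
P6 → Magenta
P7 → Violet
P8 → Magenta
4 of the 8 go to Violet.

4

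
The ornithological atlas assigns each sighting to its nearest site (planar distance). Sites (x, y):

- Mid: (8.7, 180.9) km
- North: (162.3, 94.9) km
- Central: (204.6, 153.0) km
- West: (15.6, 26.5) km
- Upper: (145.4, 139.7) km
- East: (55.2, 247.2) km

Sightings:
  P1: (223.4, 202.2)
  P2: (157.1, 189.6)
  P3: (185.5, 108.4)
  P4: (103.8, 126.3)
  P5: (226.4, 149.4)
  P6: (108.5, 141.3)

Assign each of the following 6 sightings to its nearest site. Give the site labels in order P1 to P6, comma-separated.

P1 → Central (d²=2774.08)
P2 → Upper (d²=2626.90)
P3 → North (d²=720.49)
P4 → Upper (d²=1910.12)
P5 → Central (d²=488.20)
P6 → Upper (d²=1364.17)

Central, Upper, North, Upper, Central, Upper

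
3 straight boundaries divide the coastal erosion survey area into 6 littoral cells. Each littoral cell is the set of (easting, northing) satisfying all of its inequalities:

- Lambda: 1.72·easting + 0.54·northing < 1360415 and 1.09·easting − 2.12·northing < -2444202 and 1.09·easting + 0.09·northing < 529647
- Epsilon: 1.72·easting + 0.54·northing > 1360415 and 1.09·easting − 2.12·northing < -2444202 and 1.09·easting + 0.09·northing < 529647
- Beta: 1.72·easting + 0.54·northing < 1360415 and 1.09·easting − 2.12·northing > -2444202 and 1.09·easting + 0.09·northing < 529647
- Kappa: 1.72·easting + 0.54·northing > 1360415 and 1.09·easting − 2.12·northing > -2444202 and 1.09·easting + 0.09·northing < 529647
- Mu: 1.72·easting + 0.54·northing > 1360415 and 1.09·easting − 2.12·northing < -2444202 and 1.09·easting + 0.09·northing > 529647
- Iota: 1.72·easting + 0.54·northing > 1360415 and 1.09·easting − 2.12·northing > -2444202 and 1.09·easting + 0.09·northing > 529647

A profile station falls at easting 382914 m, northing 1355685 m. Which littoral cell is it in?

Mu

1.72·382914 + 0.54·1355685 = 1390681.980, which is > 1360415
1.09·382914 − 2.12·1355685 = -2456675.940, which is < -2444202
1.09·382914 + 0.09·1355685 = 539387.910, which is > 529647
This sign pattern matches Mu.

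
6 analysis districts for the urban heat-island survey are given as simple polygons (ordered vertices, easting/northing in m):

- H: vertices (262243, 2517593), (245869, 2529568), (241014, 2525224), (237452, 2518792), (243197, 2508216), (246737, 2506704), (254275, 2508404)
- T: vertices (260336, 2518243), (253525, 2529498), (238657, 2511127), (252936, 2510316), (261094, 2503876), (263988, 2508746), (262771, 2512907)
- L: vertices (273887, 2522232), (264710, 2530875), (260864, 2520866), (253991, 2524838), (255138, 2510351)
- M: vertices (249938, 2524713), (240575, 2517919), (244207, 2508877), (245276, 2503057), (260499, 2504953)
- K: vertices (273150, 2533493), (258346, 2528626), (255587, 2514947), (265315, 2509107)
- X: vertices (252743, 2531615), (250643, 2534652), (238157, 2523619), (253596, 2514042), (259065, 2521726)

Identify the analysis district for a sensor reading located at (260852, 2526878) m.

Cast a ray rightward from (260852, 2526878). For each polygon, the edges (by vertex number in listed order) whose endpoints lie on opposite sides of northing = 2526878, where each meets that height, and whether that is right or left of the point:
H: 1–2 at easting≈249547.2 (left), 2–3 at easting≈242862.6 (left) → 0 crossings.
T: 1–2 at easting≈255110.5 (left), 2–3 at easting≈251404.6 (left) → 0 crossings.
L: 1–2 at easting≈268954.0 (right), 2–3 at easting≈263174.1 (right) → 2 crossings.
M: no edge straddles that height → 0 crossings.
K: 2–3 at easting≈257993.4 (left), 4–1 at easting≈271024.7 (right) → 1 crossing.
X: 2–3 at easting≈241845.2 (left), 5–1 at easting≈255771.3 (left) → 0 crossings.
Only K has an odd count, so the point is inside K.

K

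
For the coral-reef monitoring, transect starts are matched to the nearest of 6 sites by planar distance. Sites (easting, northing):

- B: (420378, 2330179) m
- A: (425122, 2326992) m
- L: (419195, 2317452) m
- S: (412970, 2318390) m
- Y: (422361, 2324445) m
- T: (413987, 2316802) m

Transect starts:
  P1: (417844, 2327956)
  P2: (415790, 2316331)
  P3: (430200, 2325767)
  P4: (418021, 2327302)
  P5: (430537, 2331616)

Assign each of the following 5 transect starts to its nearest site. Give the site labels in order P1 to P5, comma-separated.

B, T, A, B, A

P1 → B (d²=11362885.00)
P2 → T (d²=3472650.00)
P3 → A (d²=27286709.00)
P4 → B (d²=13832578.00)
P5 → A (d²=50703601.00)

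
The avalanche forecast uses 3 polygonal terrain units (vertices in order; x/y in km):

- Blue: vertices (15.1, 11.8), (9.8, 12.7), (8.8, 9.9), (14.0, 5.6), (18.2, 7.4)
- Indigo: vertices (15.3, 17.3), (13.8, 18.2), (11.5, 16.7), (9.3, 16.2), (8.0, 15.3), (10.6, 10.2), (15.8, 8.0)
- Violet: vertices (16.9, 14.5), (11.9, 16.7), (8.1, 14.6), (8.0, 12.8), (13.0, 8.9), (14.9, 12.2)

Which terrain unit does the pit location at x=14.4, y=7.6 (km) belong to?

Blue

Cast a ray rightward from (14.4, 7.6). For each polygon, the edges (by vertex number in listed order) whose endpoints lie on opposite sides of y = 7.6, where each meets that height, and whether that is right or left of the point:
Blue: 3–4 at x≈11.58 (left), 5–1 at x≈18.06 (right) → 1 crossing.
Indigo: no edge straddles that height → 0 crossings.
Violet: no edge straddles that height → 0 crossings.
Only Blue has an odd count, so the point is inside Blue.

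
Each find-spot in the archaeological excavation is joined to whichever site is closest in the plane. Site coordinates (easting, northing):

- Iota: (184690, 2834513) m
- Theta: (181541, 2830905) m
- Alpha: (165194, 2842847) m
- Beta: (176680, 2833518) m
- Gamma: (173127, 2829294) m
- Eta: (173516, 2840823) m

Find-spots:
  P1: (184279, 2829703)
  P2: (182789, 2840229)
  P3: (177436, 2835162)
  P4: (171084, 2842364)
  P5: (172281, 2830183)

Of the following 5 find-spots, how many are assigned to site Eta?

1

P1 → Theta
P2 → Iota
P3 → Beta
P4 → Eta
P5 → Gamma
1 of the 5 goes to Eta.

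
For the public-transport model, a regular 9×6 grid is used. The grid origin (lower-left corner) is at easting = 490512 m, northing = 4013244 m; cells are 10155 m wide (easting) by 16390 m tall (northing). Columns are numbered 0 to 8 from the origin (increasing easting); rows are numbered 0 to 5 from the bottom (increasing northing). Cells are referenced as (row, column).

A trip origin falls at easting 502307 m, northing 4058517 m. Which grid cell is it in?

(2, 1)

Column index: ⌊(502307 − 490512) / 10155⌋ = ⌊1.161⌋ = 1
Row offset from origin: ⌊(4058517 − 4013244) / 16390⌋ = ⌊2.762⌋ = 2 → row 2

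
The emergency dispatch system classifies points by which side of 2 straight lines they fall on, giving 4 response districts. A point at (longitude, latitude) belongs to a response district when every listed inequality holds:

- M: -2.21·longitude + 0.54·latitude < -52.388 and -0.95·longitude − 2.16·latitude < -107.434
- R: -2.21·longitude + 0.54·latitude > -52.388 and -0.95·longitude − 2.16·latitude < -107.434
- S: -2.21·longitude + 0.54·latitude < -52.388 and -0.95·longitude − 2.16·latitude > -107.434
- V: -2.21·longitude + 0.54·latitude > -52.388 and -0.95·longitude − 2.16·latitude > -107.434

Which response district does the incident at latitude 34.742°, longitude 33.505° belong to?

S

-2.21·33.505 + 0.54·34.742 = -55.285, which is < -52.388
-0.95·33.505 − 2.16·34.742 = -106.872, which is > -107.434
This sign pattern matches S.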